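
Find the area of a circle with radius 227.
Area = pi * r²
Area = pi * 227²
Area = pi * 51529
Area = 161883.13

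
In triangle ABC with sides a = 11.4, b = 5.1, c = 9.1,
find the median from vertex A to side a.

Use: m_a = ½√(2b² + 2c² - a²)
m_a = ½√(2·5.1² + 2·9.1² - 11.4²)
m_a = ½√(52.02 + 165.62 - 129.96) = ½√87.68 = 4.682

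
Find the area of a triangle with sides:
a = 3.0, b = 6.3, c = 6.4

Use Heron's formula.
s = (a+b+c)/2 = (3.0+6.3+6.4)/2 = 7.85
A = √(s(s-a)(s-b)(s-c)) = √(7.85·4.85·1.55·1.45)
A = √85.5679 = 9.25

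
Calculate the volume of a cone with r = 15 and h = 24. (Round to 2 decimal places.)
Volume = (1/3) * pi * r² * h
Volume = (1/3) * pi * 15² * 24
Volume = (1/3) * pi * 225 * 24
Volume = (1/3) * pi * 5400
Volume = 5654.87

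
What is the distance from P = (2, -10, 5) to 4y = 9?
d = |0(2) + 4(-10) + 0(5) - (9)| / √(0² + 4² + 0²) = 49/√16 = 12.25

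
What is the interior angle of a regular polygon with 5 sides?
Interior angle of a regular n-gon = (n-2)*180/n
Interior angle = (5-2)*180/5
Interior angle = 3*180/5
Interior angle = 540/5
Interior angle = 108 degrees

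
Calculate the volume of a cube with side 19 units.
Volume = s³
Volume = 19³
Volume = 6859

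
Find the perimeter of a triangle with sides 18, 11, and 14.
Perimeter = sum of all sides
Perimeter = 18 + 11 + 14
Perimeter = 43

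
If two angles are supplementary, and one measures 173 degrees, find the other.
Supplementary angles sum to 180 degrees.
Other angle = 180 - 173
Other angle = 7 degrees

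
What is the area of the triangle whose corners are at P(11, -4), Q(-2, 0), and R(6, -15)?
Using the coordinate formula: Area = (1/2)|x₁(y₂-y₃) + x₂(y₃-y₁) + x₃(y₁-y₂)|
Area = (1/2)|11(0-(-15)) + (-2)((-15)-(-4)) + 6((-4)-0)|
Area = (1/2)|11*15 + (-2)*(-11) + 6*(-4)|
Area = (1/2)|165 + 22 + (-24)|
Area = (1/2)*163 = 81.50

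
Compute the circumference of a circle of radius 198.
Circumference = 2 * pi * r
Circumference = 2 * pi * 198
Circumference = 1244.07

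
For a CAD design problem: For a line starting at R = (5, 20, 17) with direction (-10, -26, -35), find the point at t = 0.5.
P(0.5) = (5 + (-10)(0.5), 20 + (-26)(0.5), 17 + (-35)(0.5)) = (0, 7, -0.5)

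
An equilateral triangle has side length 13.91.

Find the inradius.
For an equilateral triangle, r = s/(2√3) where s is the side.
r = 13.91/(2√3) = 13.91/3.464102 = 4.015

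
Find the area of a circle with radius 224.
Area = pi * r²
Area = pi * 224²
Area = pi * 50176
Area = 157632.55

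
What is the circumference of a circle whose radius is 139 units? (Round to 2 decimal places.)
Circumference = 2 * pi * r
Circumference = 2 * pi * 139
Circumference = 873.36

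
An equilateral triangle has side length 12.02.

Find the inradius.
For an equilateral triangle, r = s/(2√3) where s is the side.
r = 12.02/(2√3) = 12.02/3.464102 = 3.47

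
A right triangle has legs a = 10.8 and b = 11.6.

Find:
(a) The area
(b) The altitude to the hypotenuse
(a) Area = ½ab = ½·10.8·11.6 = 62.64
(b) Hypotenuse c = √(10.8² + 11.6²) = √251.2 = 15.8493
    Area = ½·c·h_c  →  h_c = 2·Area/c = 2·62.64/15.8493 = 7.904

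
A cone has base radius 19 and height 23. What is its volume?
Volume = (1/3) * pi * r² * h
Volume = (1/3) * pi * 19² * 23
Volume = (1/3) * pi * 361 * 23
Volume = (1/3) * pi * 8303
Volume = 8694.88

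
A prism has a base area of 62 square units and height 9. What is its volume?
Volume = base area * height
Volume = 62 * 9
Volume = 558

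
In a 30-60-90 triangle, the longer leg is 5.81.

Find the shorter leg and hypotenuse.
In a 30-60-90 triangle, sides are in ratio 1 : √3 : 2.
Long leg = short leg·√3  →  short leg = 5.81/√3 = 3.354
Hypotenuse = 2·(short leg) = 2·5.81/√3 = 6.709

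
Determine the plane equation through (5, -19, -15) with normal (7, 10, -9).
d = n·P = (7)(5) + (10)(-19) + (-9)(-15) = -20
Plane: 7x + 10y - 9z = -20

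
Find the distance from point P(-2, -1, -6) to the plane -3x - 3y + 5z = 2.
d = |(-3)(-2) + (-3)(-1) + 5(-6) - (2)| / √((-3)² + (-3)² + 5²) = 23/√43 = 3.507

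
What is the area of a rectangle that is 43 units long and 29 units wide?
Area = length * width
Area = 43 * 29
Area = 1247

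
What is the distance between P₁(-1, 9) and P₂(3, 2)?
Using the distance formula: d = sqrt((x₂-x₁)² + (y₂-y₁)²)
dx = 3 - (-1) = 4
dy = 2 - 9 = -7
d = sqrt(4² + (-7)²) = sqrt(16 + 49) = sqrt(65) = 8.06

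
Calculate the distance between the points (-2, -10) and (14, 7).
Using the distance formula: d = sqrt((x₂-x₁)² + (y₂-y₁)²)
dx = 14 - (-2) = 16
dy = 7 - (-10) = 17
d = sqrt(16² + 17²) = sqrt(256 + 289) = sqrt(545) = 23.35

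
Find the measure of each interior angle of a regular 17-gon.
Interior angle of a regular n-gon = (n-2)*180/n
Interior angle = (17-2)*180/17
Interior angle = 15*180/17
Interior angle = 2700/17
Interior angle = 158.82 degrees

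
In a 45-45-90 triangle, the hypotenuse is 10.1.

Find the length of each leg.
In a 45-45-90 triangle, hypotenuse = leg·√2  →  leg = hypotenuse/√2
leg = 10.1/√2 = 7.142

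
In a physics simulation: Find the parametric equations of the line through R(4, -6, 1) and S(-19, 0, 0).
Direction vector d = S - R = (-23, 6, -1)
x = 4 - 23t, y = -6 + 6t, z = 1 - t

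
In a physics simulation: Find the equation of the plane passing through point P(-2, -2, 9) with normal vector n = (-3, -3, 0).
d = n·P = (-3)(-2) + (-3)(-2) + (0)(9) = 12
Plane: -3x - 3y = 12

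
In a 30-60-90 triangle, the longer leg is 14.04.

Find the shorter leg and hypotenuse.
In a 30-60-90 triangle, sides are in ratio 1 : √3 : 2.
Long leg = short leg·√3  →  short leg = 14.04/√3 = 8.106
Hypotenuse = 2·(short leg) = 2·14.04/√3 = 16.21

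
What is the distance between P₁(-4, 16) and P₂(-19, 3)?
Using the distance formula: d = sqrt((x₂-x₁)² + (y₂-y₁)²)
dx = (-19) - (-4) = -15
dy = 3 - 16 = -13
d = sqrt((-15)² + (-13)²) = sqrt(225 + 169) = sqrt(394) = 19.85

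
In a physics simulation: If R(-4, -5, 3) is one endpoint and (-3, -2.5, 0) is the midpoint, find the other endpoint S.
S = (2×(-3) - (-4), 2×(-2.5) - (-5), 2×0 - 3) = (-2, 0, -3)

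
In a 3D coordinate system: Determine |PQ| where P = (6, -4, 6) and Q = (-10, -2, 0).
d = √[(-16)² + (2)² + (-6)²] = √296 = 17.2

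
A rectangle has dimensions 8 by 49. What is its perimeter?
Perimeter = 2 * (length + width)
Perimeter = 2 * (8 + 49)
Perimeter = 2 * 57
Perimeter = 114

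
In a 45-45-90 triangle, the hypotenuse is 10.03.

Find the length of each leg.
In a 45-45-90 triangle, hypotenuse = leg·√2  →  leg = hypotenuse/√2
leg = 10.03/√2 = 7.092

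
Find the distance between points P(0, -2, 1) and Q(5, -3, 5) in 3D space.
d = √[(5)² + (-1)² + (4)²] = √42 = 6.481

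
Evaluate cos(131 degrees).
cos(131 degrees) = -0.6561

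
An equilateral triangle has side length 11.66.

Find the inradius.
For an equilateral triangle, r = s/(2√3) where s is the side.
r = 11.66/(2√3) = 11.66/3.464102 = 3.366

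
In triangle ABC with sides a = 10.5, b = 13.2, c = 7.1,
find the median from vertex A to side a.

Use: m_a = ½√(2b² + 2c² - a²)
m_a = ½√(2·13.2² + 2·7.1² - 10.5²)
m_a = ½√(348.48 + 100.82 - 110.25) = ½√339.05 = 9.207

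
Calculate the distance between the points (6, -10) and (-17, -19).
Using the distance formula: d = sqrt((x₂-x₁)² + (y₂-y₁)²)
dx = (-17) - 6 = -23
dy = (-19) - (-10) = -9
d = sqrt((-23)² + (-9)²) = sqrt(529 + 81) = sqrt(610) = 24.70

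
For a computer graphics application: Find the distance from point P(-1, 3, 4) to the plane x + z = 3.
d = |1(-1) + 0(3) + 1(4) - (3)| / √(1² + 0² + 1²) = 0/√2 = 0.0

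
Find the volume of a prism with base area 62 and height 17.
Volume = base area * height
Volume = 62 * 17
Volume = 1054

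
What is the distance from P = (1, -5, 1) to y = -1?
d = |0(1) + 1(-5) + 0(1) - (-1)| / √(0² + 1² + 0²) = 4/√1 = 4.0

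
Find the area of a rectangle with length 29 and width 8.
Area = length * width
Area = 29 * 8
Area = 232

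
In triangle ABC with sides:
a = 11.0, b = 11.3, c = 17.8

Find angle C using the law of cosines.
cos(C) = (a² + b² - c²)/(2ab)
cos(C) = (11.0² + 11.3² - 17.8²)/(2·11.0·11.3) = -68.15/248.6 = -0.274135
C = arccos(-0.274135) = 105.9°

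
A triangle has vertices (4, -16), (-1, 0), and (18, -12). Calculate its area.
Using the coordinate formula: Area = (1/2)|x₁(y₂-y₃) + x₂(y₃-y₁) + x₃(y₁-y₂)|
Area = (1/2)|4(0-(-12)) + (-1)((-12)-(-16)) + 18((-16)-0)|
Area = (1/2)|4*12 + (-1)*4 + 18*(-16)|
Area = (1/2)|48 + (-4) + (-288)|
Area = (1/2)*244 = 122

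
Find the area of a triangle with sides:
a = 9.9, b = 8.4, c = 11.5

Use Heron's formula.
s = (a+b+c)/2 = (9.9+8.4+11.5)/2 = 14.9
A = √(s(s-a)(s-b)(s-c)) = √(14.9·5·6.5·3.4)
A = √1646.45 = 40.58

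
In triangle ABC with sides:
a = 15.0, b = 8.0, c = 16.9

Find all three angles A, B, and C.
By the law of cosines:
cos(A) = (b² + c² - a²)/(2bc) = 0.460836  →  A = 62.56°
cos(B) = (a² + c² - b²)/(2ac) = 0.880888  →  B = 28.25°
cos(C) = (a² + b² - c²)/(2ab) = 0.014125  →  C = 89.19°
Check: A + B + C = 180.0° ✓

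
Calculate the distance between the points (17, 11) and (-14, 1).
Using the distance formula: d = sqrt((x₂-x₁)² + (y₂-y₁)²)
dx = (-14) - 17 = -31
dy = 1 - 11 = -10
d = sqrt((-31)² + (-10)²) = sqrt(961 + 100) = sqrt(1061) = 32.57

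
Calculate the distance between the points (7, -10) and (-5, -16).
Using the distance formula: d = sqrt((x₂-x₁)² + (y₂-y₁)²)
dx = (-5) - 7 = -12
dy = (-16) - (-10) = -6
d = sqrt((-12)² + (-6)²) = sqrt(144 + 36) = sqrt(180) = 13.42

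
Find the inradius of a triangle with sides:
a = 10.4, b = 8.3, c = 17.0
s = (a+b+c)/2 = (10.4+8.3+17.0)/2 = 17.85
Area = √(s(s-a)(s-b)(s-c)) = √(17.85·7.45·9.55·0.85) = 32.8555
r = Area/s = 32.8555/17.85 = 1.841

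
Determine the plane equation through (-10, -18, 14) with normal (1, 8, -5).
d = n·P = (1)(-10) + (8)(-18) + (-5)(14) = -224
Plane: x + 8y - 5z = -224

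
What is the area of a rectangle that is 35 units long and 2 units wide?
Area = length * width
Area = 35 * 2
Area = 70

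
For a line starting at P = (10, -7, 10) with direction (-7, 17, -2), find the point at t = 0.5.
P(0.5) = (10 + (-7)(0.5), -7 + 17(0.5), 10 + (-2)(0.5)) = (6.5, 1.5, 9)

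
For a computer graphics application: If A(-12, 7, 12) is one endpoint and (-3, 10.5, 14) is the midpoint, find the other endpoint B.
B = (2×(-3) - (-12), 2×10.5 - 7, 2×14 - 12) = (6, 14, 16)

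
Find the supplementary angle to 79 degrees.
Supplementary angles sum to 180 degrees.
Other angle = 180 - 79
Other angle = 101 degrees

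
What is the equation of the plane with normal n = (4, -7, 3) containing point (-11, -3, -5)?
d = n·P = (4)(-11) + (-7)(-3) + (3)(-5) = -38
Plane: 4x - 7y + 3z = -38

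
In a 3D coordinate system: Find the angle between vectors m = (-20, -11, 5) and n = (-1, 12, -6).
m·n = -142, |m|² = 546, |n|² = 181
cos θ = -142/√98826 ≈ -0.4517
θ ≈ 116.9°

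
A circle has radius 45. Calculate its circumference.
Circumference = 2 * pi * r
Circumference = 2 * pi * 45
Circumference = 282.74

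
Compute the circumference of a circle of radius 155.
Circumference = 2 * pi * r
Circumference = 2 * pi * 155
Circumference = 973.89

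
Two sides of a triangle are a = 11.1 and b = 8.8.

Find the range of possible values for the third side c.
By the triangle inequality: |a - b| < c < a + b
|11.1 - 8.8| < c < 11.1 + 8.8
2.3 < c < 19.9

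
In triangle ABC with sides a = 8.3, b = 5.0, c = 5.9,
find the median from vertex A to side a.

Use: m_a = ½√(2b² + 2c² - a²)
m_a = ½√(2·5.0² + 2·5.9² - 8.3²)
m_a = ½√(50 + 69.62 - 68.89) = ½√50.73 = 3.561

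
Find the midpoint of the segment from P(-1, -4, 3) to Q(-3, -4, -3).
Midpoint = ((-1-3)/2, (-4-4)/2, (3-3)/2) = (-2, -4, 0)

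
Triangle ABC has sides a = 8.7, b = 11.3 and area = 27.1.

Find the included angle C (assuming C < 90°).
Area = ½ab·sin(C)  →  sin(C) = 2·Area/(ab)
sin(C) = 2·27.1/(8.7·11.3) = 0.551317
C = arcsin(0.551317) = 33.46°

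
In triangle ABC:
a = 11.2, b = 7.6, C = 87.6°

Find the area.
Using A = ½ab·sin(C):
A = ½·11.2·7.6·sin(87.6°) = ½·85.12·0.999123 = 42.52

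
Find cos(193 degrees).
cos(193 degrees) = -0.9744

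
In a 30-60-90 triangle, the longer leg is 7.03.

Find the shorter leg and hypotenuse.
In a 30-60-90 triangle, sides are in ratio 1 : √3 : 2.
Long leg = short leg·√3  →  short leg = 7.03/√3 = 4.059
Hypotenuse = 2·(short leg) = 2·7.03/√3 = 8.118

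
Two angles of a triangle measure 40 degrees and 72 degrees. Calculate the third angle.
Sum of angles in a triangle = 180 degrees
Third angle = 180 - 40 - 72
Third angle = 68 degrees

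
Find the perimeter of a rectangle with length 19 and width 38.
Perimeter = 2 * (length + width)
Perimeter = 2 * (19 + 38)
Perimeter = 2 * 57
Perimeter = 114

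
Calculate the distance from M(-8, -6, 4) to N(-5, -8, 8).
d = √[(3)² + (-2)² + (4)²] = √29 = 5.385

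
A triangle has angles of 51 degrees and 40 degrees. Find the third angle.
Sum of angles in a triangle = 180 degrees
Third angle = 180 - 51 - 40
Third angle = 89 degrees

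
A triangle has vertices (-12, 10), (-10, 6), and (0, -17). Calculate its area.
Using the coordinate formula: Area = (1/2)|x₁(y₂-y₃) + x₂(y₃-y₁) + x₃(y₁-y₂)|
Area = (1/2)|(-12)(6-(-17)) + (-10)((-17)-10) + 0(10-6)|
Area = (1/2)|(-12)*23 + (-10)*(-27) + 0*4|
Area = (1/2)|(-276) + 270 + 0|
Area = (1/2)*6 = 3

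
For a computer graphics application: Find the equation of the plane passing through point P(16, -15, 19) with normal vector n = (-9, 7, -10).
d = n·P = (-9)(16) + (7)(-15) + (-10)(19) = -439
Plane: -9x + 7y - 10z = -439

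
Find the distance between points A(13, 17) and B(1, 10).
Using the distance formula: d = sqrt((x₂-x₁)² + (y₂-y₁)²)
dx = 1 - 13 = -12
dy = 10 - 17 = -7
d = sqrt((-12)² + (-7)²) = sqrt(144 + 49) = sqrt(193) = 13.89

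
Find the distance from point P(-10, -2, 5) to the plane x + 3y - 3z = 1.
d = |1(-10) + 3(-2) + (-3)(5) - (1)| / √(1² + 3² + (-3)²) = 32/√19 = 7.341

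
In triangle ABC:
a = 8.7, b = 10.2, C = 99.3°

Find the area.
Using A = ½ab·sin(C):
A = ½·8.7·10.2·sin(99.3°) = ½·88.74·0.986856 = 43.79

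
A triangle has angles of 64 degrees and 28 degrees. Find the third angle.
Sum of angles in a triangle = 180 degrees
Third angle = 180 - 64 - 28
Third angle = 88 degrees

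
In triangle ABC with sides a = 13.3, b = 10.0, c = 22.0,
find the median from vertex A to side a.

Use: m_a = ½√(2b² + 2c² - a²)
m_a = ½√(2·10.0² + 2·22.0² - 13.3²)
m_a = ½√(200 + 968 - 176.89) = ½√991.11 = 15.74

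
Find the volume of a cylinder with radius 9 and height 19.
Volume = pi * r² * h
Volume = pi * 9² * 19
Volume = pi * 81 * 19
Volume = pi * 1539
Volume = 4834.91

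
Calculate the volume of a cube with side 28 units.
Volume = s³
Volume = 28³
Volume = 21952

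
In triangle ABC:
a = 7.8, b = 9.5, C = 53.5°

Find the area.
Using A = ½ab·sin(C):
A = ½·7.8·9.5·sin(53.5°) = ½·74.1·0.803857 = 29.78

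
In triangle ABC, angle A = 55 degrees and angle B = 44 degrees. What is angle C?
Sum of angles in a triangle = 180 degrees
Third angle = 180 - 55 - 44
Third angle = 81 degrees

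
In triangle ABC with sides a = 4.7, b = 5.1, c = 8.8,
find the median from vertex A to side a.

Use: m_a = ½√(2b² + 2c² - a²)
m_a = ½√(2·5.1² + 2·8.8² - 4.7²)
m_a = ½√(52.02 + 154.88 - 22.09) = ½√184.81 = 6.797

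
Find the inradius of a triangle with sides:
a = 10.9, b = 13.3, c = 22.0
s = (a+b+c)/2 = (10.9+13.3+22.0)/2 = 23.1
Area = √(s(s-a)(s-b)(s-c)) = √(23.1·12.2·9.8·1.1) = 55.1182
r = Area/s = 55.1182/23.1 = 2.386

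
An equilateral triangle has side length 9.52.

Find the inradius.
For an equilateral triangle, r = s/(2√3) where s is the side.
r = 9.52/(2√3) = 9.52/3.464102 = 2.748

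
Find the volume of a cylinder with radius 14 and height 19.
Volume = pi * r² * h
Volume = pi * 14² * 19
Volume = pi * 196 * 19
Volume = pi * 3724
Volume = 11699.29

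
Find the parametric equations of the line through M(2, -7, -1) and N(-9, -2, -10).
Direction vector d = N - M = (-11, 5, -9)
x = 2 - 11t, y = -7 + 5t, z = -1 - 9t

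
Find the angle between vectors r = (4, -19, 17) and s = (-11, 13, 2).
r·s = -257, |r|² = 666, |s|² = 294
cos θ = -257/√195804 ≈ -0.5808
θ ≈ 125.5°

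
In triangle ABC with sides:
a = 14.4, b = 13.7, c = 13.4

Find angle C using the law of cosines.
cos(C) = (a² + b² - c²)/(2ab)
cos(C) = (14.4² + 13.7² - 13.4²)/(2·14.4·13.7) = 215.49/394.56 = 0.546153
C = arccos(0.546153) = 56.9°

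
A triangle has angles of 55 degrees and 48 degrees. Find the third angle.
Sum of angles in a triangle = 180 degrees
Third angle = 180 - 55 - 48
Third angle = 77 degrees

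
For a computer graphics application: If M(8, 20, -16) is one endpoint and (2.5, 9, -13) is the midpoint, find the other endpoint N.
N = (2×2.5 - 8, 2×9 - 20, 2×(-13) - (-16)) = (-3, -2, -10)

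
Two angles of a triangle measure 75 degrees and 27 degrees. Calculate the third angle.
Sum of angles in a triangle = 180 degrees
Third angle = 180 - 75 - 27
Third angle = 78 degrees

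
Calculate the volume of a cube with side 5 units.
Volume = s³
Volume = 5³
Volume = 125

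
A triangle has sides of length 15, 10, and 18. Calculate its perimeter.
Perimeter = sum of all sides
Perimeter = 15 + 10 + 18
Perimeter = 43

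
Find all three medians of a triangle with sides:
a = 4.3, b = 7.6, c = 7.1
Using m_x = ½√(2y² + 2z² - x²):
m_a = ½√(2·7.6² + 2·7.1² - 4.3²) = ½√197.85 = 7.033
m_b = ½√(2·4.3² + 2·7.1² - 7.6²) = ½√80.04 = 4.473
m_c = ½√(2·4.3² + 2·7.6² - 7.1²) = ½√102.09 = 5.052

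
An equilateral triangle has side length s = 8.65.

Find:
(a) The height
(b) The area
(a) Height h = s·√3/2 = 8.65·√3/2 = 7.491
(b) Area = (√3/4)·s² = (√3/4)·8.65² = (√3/4)·74.8225 = 32.4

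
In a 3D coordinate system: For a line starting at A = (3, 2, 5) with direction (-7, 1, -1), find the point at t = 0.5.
P(0.5) = (3 + (-7)(0.5), 2 + 1(0.5), 5 + (-1)(0.5)) = (-0.5, 2.5, 4.5)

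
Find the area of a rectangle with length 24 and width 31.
Area = length * width
Area = 24 * 31
Area = 744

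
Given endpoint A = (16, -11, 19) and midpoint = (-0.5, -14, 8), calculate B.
B = (2×(-0.5) - 16, 2×(-14) - (-11), 2×8 - 19) = (-17, -17, -3)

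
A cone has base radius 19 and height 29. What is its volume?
Volume = (1/3) * pi * r² * h
Volume = (1/3) * pi * 19² * 29
Volume = (1/3) * pi * 361 * 29
Volume = (1/3) * pi * 10469
Volume = 10963.11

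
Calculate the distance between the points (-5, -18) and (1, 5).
Using the distance formula: d = sqrt((x₂-x₁)² + (y₂-y₁)²)
dx = 1 - (-5) = 6
dy = 5 - (-18) = 23
d = sqrt(6² + 23²) = sqrt(36 + 529) = sqrt(565) = 23.77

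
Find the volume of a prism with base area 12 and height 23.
Volume = base area * height
Volume = 12 * 23
Volume = 276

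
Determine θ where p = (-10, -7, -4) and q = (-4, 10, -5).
p·q = -10, |p|² = 165, |q|² = 141
cos θ = -10/√23265 ≈ -0.06556
θ ≈ 93.76°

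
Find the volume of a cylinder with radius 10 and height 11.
Volume = pi * r² * h
Volume = pi * 10² * 11
Volume = pi * 100 * 11
Volume = pi * 1100
Volume = 3455.75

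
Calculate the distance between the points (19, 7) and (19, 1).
Using the distance formula: d = sqrt((x₂-x₁)² + (y₂-y₁)²)
dx = 19 - 19 = 0
dy = 1 - 7 = -6
d = sqrt(0² + (-6)²) = sqrt(0 + 36) = sqrt(36) = 6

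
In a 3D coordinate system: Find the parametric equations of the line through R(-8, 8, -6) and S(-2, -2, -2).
Direction vector d = S - R = (6, -10, 4)
x = -8 + 6t, y = 8 - 10t, z = -6 + 4t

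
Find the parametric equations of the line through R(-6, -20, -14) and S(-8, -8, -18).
Direction vector d = S - R = (-2, 12, -4)
x = -6 - 2t, y = -20 + 12t, z = -14 - 4t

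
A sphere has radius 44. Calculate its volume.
Volume = (4/3) * pi * r³
Volume = (4/3) * pi * 44³
Volume = (4/3) * pi * 85184
Volume = 356817.90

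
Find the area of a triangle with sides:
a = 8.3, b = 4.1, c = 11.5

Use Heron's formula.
s = (a+b+c)/2 = (8.3+4.1+11.5)/2 = 11.95
A = √(s(s-a)(s-b)(s-c)) = √(11.95·3.65·7.85·0.45)
A = √154.079 = 12.41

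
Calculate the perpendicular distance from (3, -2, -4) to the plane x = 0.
d = |1(3) + 0(-2) + 0(-4) - (0)| / √(1² + 0² + 0²) = 3/√1 = 3.0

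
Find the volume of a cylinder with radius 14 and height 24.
Volume = pi * r² * h
Volume = pi * 14² * 24
Volume = pi * 196 * 24
Volume = pi * 4704
Volume = 14778.05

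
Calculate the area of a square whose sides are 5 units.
Area = s²
Area = 5²
Area = 25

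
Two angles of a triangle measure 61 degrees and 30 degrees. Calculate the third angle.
Sum of angles in a triangle = 180 degrees
Third angle = 180 - 61 - 30
Third angle = 89 degrees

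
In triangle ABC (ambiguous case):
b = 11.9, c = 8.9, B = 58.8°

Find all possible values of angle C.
sin(C)/c = sin(B)/b  →  sin(C) = c·sin(B)/b = 8.9·sin(58.8°)/11.9 = 0.639726
C₁ = arcsin(0.639726) = 39.77°,  C₂ = 180° - C₁ = 140.23°
Check C₂: A = 180° - 58.8° - 140.23° = -19.03° ≤ 0, rejected
C = 39.77° (one solution)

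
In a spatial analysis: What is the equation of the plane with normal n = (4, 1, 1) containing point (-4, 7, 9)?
d = n·P = (4)(-4) + (1)(7) + (1)(9) = 0
Plane: 4x + y + z = 0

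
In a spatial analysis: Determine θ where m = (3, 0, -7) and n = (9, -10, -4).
m·n = 55, |m|² = 58, |n|² = 197
cos θ = 55/√11426 ≈ 0.5145
θ ≈ 59.03°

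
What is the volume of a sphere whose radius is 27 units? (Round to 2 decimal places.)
Volume = (4/3) * pi * r³
Volume = (4/3) * pi * 27³
Volume = (4/3) * pi * 19683
Volume = 82447.96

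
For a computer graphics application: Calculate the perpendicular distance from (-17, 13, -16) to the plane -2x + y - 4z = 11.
d = |(-2)(-17) + 1(13) + (-4)(-16) - (11)| / √((-2)² + 1² + (-4)²) = 100/√21 = 21.82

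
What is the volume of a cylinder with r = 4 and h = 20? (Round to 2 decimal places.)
Volume = pi * r² * h
Volume = pi * 4² * 20
Volume = pi * 16 * 20
Volume = pi * 320
Volume = 1005.31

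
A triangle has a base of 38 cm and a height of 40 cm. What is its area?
Area = (1/2) * base * height
Area = (1/2) * 38 * 40
Area = 760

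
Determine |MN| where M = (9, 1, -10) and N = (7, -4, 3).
d = √[(-2)² + (-5)² + (13)²] = √198 = 14.07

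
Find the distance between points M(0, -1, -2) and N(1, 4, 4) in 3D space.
d = √[(1)² + (5)² + (6)²] = √62 = 7.874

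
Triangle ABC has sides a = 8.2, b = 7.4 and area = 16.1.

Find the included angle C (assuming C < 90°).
Area = ½ab·sin(C)  →  sin(C) = 2·Area/(ab)
sin(C) = 2·16.1/(8.2·7.4) = 0.530653
C = arcsin(0.530653) = 32.05°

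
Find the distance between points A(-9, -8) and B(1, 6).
Using the distance formula: d = sqrt((x₂-x₁)² + (y₂-y₁)²)
dx = 1 - (-9) = 10
dy = 6 - (-8) = 14
d = sqrt(10² + 14²) = sqrt(100 + 196) = sqrt(296) = 17.20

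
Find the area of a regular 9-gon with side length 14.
For a regular 9-gon with side length s = 14:
Apothem a = s / (2*tan(pi/9)) = 14 / (2*tan(pi/9)) ≈ 19.23234
Perimeter P = 9 * 14 = 126
Area = (1/2) * P * a = (1/2) * 126 * 19.23234 = 1211.64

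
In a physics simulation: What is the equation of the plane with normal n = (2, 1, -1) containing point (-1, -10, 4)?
d = n·P = (2)(-1) + (1)(-10) + (-1)(4) = -16
Plane: 2x + y - z = -16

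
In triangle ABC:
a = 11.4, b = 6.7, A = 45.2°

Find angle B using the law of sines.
sin(B)/b = sin(A)/a
sin(B) = b·sin(A)/a = 6.7·sin(45.2°)/11.4 = 0.417028
B = arcsin(0.417028) = 24.65°  (b ≤ a, so B ≤ A and the acute solution is unique)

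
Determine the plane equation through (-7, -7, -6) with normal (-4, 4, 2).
d = n·P = (-4)(-7) + (4)(-7) + (2)(-6) = -12
Plane: -4x + 4y + 2z = -12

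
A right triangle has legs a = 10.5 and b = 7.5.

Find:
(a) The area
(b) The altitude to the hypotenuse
(a) Area = ½ab = ½·10.5·7.5 = 39.375
(b) Hypotenuse c = √(10.5² + 7.5²) = √166.5 = 12.9035
    Area = ½·c·h_c  →  h_c = 2·Area/c = 2·39.375/12.9035 = 6.103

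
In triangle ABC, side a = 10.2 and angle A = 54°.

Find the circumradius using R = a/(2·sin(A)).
R = a/(2·sin(A)) = 10.2/(2·sin(54°))
R = 10.2/(2·0.809017) = 10.2/1.618034 = 6.304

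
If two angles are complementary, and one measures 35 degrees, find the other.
Complementary angles sum to 90 degrees.
Other angle = 90 - 35
Other angle = 55 degrees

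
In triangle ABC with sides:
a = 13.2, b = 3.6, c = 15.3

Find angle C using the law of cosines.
cos(C) = (a² + b² - c²)/(2ab)
cos(C) = (13.2² + 3.6² - 15.3²)/(2·13.2·3.6) = -46.89/95.04 = -0.493371
C = arccos(-0.493371) = 119.6°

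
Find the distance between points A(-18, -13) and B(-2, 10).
Using the distance formula: d = sqrt((x₂-x₁)² + (y₂-y₁)²)
dx = (-2) - (-18) = 16
dy = 10 - (-13) = 23
d = sqrt(16² + 23²) = sqrt(256 + 529) = sqrt(785) = 28.02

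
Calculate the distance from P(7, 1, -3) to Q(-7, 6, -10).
d = √[(-14)² + (5)² + (-7)²] = √270 = 16.43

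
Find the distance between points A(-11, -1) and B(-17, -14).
Using the distance formula: d = sqrt((x₂-x₁)² + (y₂-y₁)²)
dx = (-17) - (-11) = -6
dy = (-14) - (-1) = -13
d = sqrt((-6)² + (-13)²) = sqrt(36 + 169) = sqrt(205) = 14.32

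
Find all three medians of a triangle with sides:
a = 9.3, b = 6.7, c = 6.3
Using m_x = ½√(2y² + 2z² - x²):
m_a = ½√(2·6.7² + 2·6.3² - 9.3²) = ½√82.67 = 4.546
m_b = ½√(2·9.3² + 2·6.3² - 6.7²) = ½√207.47 = 7.202
m_c = ½√(2·9.3² + 2·6.7² - 6.3²) = ½√223.07 = 7.468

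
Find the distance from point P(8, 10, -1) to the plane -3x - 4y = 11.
d = |(-3)(8) + (-4)(10) + 0(-1) - (11)| / √((-3)² + (-4)² + 0²) = 75/√25 = 15.0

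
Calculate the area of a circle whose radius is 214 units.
Area = pi * r²
Area = pi * 214²
Area = pi * 45796
Area = 143872.38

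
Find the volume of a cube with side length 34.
Volume = s³
Volume = 34³
Volume = 39304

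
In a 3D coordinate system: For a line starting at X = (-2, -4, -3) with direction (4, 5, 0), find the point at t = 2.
P(2) = (-2 + 4(2), -4 + 5(2), -3 + 0(2)) = (6, 6, -3)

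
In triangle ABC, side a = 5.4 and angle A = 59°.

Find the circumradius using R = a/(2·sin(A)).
R = a/(2·sin(A)) = 5.4/(2·sin(59°))
R = 5.4/(2·0.857167) = 5.4/1.714335 = 3.15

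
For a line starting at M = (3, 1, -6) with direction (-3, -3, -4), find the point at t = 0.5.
P(0.5) = (3 + (-3)(0.5), 1 + (-3)(0.5), -6 + (-4)(0.5)) = (1.5, -0.5, -8)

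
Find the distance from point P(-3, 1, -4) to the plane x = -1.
d = |1(-3) + 0(1) + 0(-4) - (-1)| / √(1² + 0² + 0²) = 2/√1 = 2.0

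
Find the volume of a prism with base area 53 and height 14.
Volume = base area * height
Volume = 53 * 14
Volume = 742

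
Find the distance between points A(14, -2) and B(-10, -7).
Using the distance formula: d = sqrt((x₂-x₁)² + (y₂-y₁)²)
dx = (-10) - 14 = -24
dy = (-7) - (-2) = -5
d = sqrt((-24)² + (-5)²) = sqrt(576 + 25) = sqrt(601) = 24.52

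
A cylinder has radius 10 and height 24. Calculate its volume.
Volume = pi * r² * h
Volume = pi * 10² * 24
Volume = pi * 100 * 24
Volume = pi * 2400
Volume = 7539.82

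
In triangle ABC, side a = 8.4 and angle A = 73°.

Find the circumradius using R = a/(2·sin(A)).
R = a/(2·sin(A)) = 8.4/(2·sin(73°))
R = 8.4/(2·0.956305) = 8.4/1.912610 = 4.392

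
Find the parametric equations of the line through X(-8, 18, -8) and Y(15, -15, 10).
Direction vector d = Y - X = (23, -33, 18)
x = -8 + 23t, y = 18 - 33t, z = -8 + 18t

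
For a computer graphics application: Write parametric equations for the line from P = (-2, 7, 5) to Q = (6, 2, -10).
Direction vector d = Q - P = (8, -5, -15)
x = -2 + 8t, y = 7 - 5t, z = 5 - 15t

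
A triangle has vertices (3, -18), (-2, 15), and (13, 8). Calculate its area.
Using the coordinate formula: Area = (1/2)|x₁(y₂-y₃) + x₂(y₃-y₁) + x₃(y₁-y₂)|
Area = (1/2)|3(15-8) + (-2)(8-(-18)) + 13((-18)-15)|
Area = (1/2)|3*7 + (-2)*26 + 13*(-33)|
Area = (1/2)|21 + (-52) + (-429)|
Area = (1/2)*460 = 230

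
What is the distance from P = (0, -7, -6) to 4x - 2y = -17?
d = |4(0) + (-2)(-7) + 0(-6) - (-17)| / √(4² + (-2)² + 0²) = 31/√20 = 6.932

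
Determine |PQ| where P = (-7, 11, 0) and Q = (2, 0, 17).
d = √[(9)² + (-11)² + (17)²] = √491 = 22.16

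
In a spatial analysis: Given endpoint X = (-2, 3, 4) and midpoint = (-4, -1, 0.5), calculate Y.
Y = (2×(-4) - (-2), 2×(-1) - 3, 2×0.5 - 4) = (-6, -5, -3)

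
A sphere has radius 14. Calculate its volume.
Volume = (4/3) * pi * r³
Volume = (4/3) * pi * 14³
Volume = (4/3) * pi * 2744
Volume = 11494.04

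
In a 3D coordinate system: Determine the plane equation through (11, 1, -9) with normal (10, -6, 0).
d = n·P = (10)(11) + (-6)(1) + (0)(-9) = 104
Plane: 10x - 6y = 104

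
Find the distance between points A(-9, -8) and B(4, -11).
Using the distance formula: d = sqrt((x₂-x₁)² + (y₂-y₁)²)
dx = 4 - (-9) = 13
dy = (-11) - (-8) = -3
d = sqrt(13² + (-3)²) = sqrt(169 + 9) = sqrt(178) = 13.34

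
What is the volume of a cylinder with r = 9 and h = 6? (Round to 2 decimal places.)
Volume = pi * r² * h
Volume = pi * 9² * 6
Volume = pi * 81 * 6
Volume = pi * 486
Volume = 1526.81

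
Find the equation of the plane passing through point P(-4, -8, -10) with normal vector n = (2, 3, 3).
d = n·P = (2)(-4) + (3)(-8) + (3)(-10) = -62
Plane: 2x + 3y + 3z = -62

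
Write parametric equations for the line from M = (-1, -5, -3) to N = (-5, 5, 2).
Direction vector d = N - M = (-4, 10, 5)
x = -1 - 4t, y = -5 + 10t, z = -3 + 5t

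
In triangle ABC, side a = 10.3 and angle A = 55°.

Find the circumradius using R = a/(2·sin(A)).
R = a/(2·sin(A)) = 10.3/(2·sin(55°))
R = 10.3/(2·0.819152) = 10.3/1.638304 = 6.287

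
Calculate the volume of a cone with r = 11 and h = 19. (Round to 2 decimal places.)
Volume = (1/3) * pi * r² * h
Volume = (1/3) * pi * 11² * 19
Volume = (1/3) * pi * 121 * 19
Volume = (1/3) * pi * 2299
Volume = 2407.51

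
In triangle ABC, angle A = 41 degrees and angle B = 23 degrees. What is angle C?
Sum of angles in a triangle = 180 degrees
Third angle = 180 - 41 - 23
Third angle = 116 degrees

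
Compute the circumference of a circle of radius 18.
Circumference = 2 * pi * r
Circumference = 2 * pi * 18
Circumference = 113.10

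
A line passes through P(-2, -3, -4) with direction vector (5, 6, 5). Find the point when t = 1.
P(1) = (-2 + 5(1), -3 + 6(1), -4 + 5(1)) = (3, 3, 1)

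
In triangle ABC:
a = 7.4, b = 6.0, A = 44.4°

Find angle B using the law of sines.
sin(B)/b = sin(A)/a
sin(B) = b·sin(A)/a = 6.0·sin(44.4°)/7.4 = 0.567295
B = arcsin(0.567295) = 34.56°  (b ≤ a, so B ≤ A and the acute solution is unique)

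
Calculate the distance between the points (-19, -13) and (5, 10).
Using the distance formula: d = sqrt((x₂-x₁)² + (y₂-y₁)²)
dx = 5 - (-19) = 24
dy = 10 - (-13) = 23
d = sqrt(24² + 23²) = sqrt(576 + 529) = sqrt(1105) = 33.24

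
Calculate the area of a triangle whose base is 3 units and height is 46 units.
Area = (1/2) * base * height
Area = (1/2) * 3 * 46
Area = 69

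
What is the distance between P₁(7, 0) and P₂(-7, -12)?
Using the distance formula: d = sqrt((x₂-x₁)² + (y₂-y₁)²)
dx = (-7) - 7 = -14
dy = (-12) - 0 = -12
d = sqrt((-14)² + (-12)²) = sqrt(196 + 144) = sqrt(340) = 18.44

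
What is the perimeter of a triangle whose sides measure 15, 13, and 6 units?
Perimeter = sum of all sides
Perimeter = 15 + 13 + 6
Perimeter = 34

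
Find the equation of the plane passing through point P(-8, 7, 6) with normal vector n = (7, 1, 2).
d = n·P = (7)(-8) + (1)(7) + (2)(6) = -37
Plane: 7x + y + 2z = -37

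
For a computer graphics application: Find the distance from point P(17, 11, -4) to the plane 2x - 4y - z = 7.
d = |2(17) + (-4)(11) + (-1)(-4) - (7)| / √(2² + (-4)² + (-1)²) = 13/√21 = 2.837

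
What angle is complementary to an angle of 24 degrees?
Complementary angles sum to 90 degrees.
Other angle = 90 - 24
Other angle = 66 degrees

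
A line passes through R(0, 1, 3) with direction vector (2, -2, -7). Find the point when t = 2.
P(2) = (0 + 2(2), 1 + (-2)(2), 3 + (-7)(2)) = (4, -3, -11)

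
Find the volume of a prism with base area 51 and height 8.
Volume = base area * height
Volume = 51 * 8
Volume = 408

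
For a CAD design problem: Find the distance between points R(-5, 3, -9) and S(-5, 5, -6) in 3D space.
d = √[(0)² + (2)² + (3)²] = √13 = 3.606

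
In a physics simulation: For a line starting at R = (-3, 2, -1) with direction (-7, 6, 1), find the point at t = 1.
P(1) = (-3 + (-7)(1), 2 + 6(1), -1 + 1(1)) = (-10, 8, 0)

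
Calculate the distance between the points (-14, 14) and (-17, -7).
Using the distance formula: d = sqrt((x₂-x₁)² + (y₂-y₁)²)
dx = (-17) - (-14) = -3
dy = (-7) - 14 = -21
d = sqrt((-3)² + (-21)²) = sqrt(9 + 441) = sqrt(450) = 21.21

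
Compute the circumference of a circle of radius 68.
Circumference = 2 * pi * r
Circumference = 2 * pi * 68
Circumference = 427.26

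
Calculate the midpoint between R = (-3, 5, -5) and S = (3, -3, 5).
Midpoint = ((-3+3)/2, (5-3)/2, (-5+5)/2) = (0, 1, 0)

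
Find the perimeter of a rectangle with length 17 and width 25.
Perimeter = 2 * (length + width)
Perimeter = 2 * (17 + 25)
Perimeter = 2 * 42
Perimeter = 84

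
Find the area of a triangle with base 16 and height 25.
Area = (1/2) * base * height
Area = (1/2) * 16 * 25
Area = 200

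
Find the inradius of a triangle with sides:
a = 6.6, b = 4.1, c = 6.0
s = (a+b+c)/2 = (6.6+4.1+6.0)/2 = 8.35
Area = √(s(s-a)(s-b)(s-c)) = √(8.35·1.75·4.25·2.35) = 12.0807
r = Area/s = 12.0807/8.35 = 1.447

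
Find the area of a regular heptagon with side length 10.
For a regular 7-gon with side length s = 10:
Apothem a = s / (2*tan(pi/7)) = 10 / (2*tan(pi/7)) ≈ 10.3826
Perimeter P = 7 * 10 = 70
Area = (1/2) * P * a = (1/2) * 70 * 10.3826 = 363.39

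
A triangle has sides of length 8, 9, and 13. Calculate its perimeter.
Perimeter = sum of all sides
Perimeter = 8 + 9 + 13
Perimeter = 30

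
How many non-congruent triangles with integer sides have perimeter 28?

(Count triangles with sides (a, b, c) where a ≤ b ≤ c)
With a ≤ b ≤ c and a + b + c = 28, the triangle inequality a + b > c gives c < 28/2, so c ≤ 13.
Iterate a from 1 to ⌊p/3⌋ = 9; for each a, b ranges from a to ⌊(p−a)/2⌋ with c = p − a − b, keeping only c ≥ b.
Triples: (2, 13, 13), (3, 12, 13), (4, 11, 13), …
Count = 16 triangles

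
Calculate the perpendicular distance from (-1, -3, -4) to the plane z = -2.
d = |0(-1) + 0(-3) + 1(-4) - (-2)| / √(0² + 0² + 1²) = 2/√1 = 2.0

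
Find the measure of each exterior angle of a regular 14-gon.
Exterior angle of a regular n-gon = 360/n
Exterior angle = 360/14
Exterior angle = 25.71 degrees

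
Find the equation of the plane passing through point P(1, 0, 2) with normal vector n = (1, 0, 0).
d = n·P = (1)(1) + (0)(0) + (0)(2) = 1
Plane: x = 1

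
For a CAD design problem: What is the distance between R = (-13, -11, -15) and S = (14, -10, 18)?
d = √[(27)² + (1)² + (33)²] = √1819 = 42.65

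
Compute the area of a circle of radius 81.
Area = pi * r²
Area = pi * 81²
Area = pi * 6561
Area = 20611.99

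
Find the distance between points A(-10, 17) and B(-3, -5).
Using the distance formula: d = sqrt((x₂-x₁)² + (y₂-y₁)²)
dx = (-3) - (-10) = 7
dy = (-5) - 17 = -22
d = sqrt(7² + (-22)²) = sqrt(49 + 484) = sqrt(533) = 23.09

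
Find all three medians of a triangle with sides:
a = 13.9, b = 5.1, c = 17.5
Using m_x = ½√(2y² + 2z² - x²):
m_a = ½√(2·5.1² + 2·17.5² - 13.9²) = ½√471.31 = 10.85
m_b = ½√(2·13.9² + 2·17.5² - 5.1²) = ½√972.91 = 15.6
m_c = ½√(2·13.9² + 2·5.1² - 17.5²) = ½√132.19 = 5.749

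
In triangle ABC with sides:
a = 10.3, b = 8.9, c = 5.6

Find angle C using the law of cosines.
cos(C) = (a² + b² - c²)/(2ab)
cos(C) = (10.3² + 8.9² - 5.6²)/(2·10.3·8.9) = 153.94/183.34 = 0.839642
C = arccos(0.839642) = 32.9°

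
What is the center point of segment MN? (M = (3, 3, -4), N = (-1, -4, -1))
Midpoint = ((3-1)/2, (3-4)/2, (-4-1)/2) = (1, -0.5, -2.5)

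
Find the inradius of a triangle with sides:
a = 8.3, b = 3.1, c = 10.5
s = (a+b+c)/2 = (8.3+3.1+10.5)/2 = 10.95
Area = √(s(s-a)(s-b)(s-c)) = √(10.95·2.65·7.85·0.45) = 10.1244
r = Area/s = 10.1244/10.95 = 0.9246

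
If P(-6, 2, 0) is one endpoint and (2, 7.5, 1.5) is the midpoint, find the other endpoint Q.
Q = (2×2 - (-6), 2×7.5 - 2, 2×1.5 - 0) = (10, 13, 3)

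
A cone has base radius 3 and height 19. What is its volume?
Volume = (1/3) * pi * r² * h
Volume = (1/3) * pi * 3² * 19
Volume = (1/3) * pi * 9 * 19
Volume = (1/3) * pi * 171
Volume = 179.07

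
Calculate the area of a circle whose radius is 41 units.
Area = pi * r²
Area = pi * 41²
Area = pi * 1681
Area = 5281.02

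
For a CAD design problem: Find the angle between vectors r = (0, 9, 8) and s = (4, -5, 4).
r·s = -13, |r|² = 145, |s|² = 57
cos θ = -13/√8265 ≈ -0.143
θ ≈ 98.22°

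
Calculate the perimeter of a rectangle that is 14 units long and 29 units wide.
Perimeter = 2 * (length + width)
Perimeter = 2 * (14 + 29)
Perimeter = 2 * 43
Perimeter = 86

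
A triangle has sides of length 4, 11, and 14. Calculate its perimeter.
Perimeter = sum of all sides
Perimeter = 4 + 11 + 14
Perimeter = 29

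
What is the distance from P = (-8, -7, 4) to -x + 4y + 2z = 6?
d = |(-1)(-8) + 4(-7) + 2(4) - (6)| / √((-1)² + 4² + 2²) = 18/√21 = 3.928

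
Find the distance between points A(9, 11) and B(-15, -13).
Using the distance formula: d = sqrt((x₂-x₁)² + (y₂-y₁)²)
dx = (-15) - 9 = -24
dy = (-13) - 11 = -24
d = sqrt((-24)² + (-24)²) = sqrt(576 + 576) = sqrt(1152) = 33.94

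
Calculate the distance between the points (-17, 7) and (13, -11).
Using the distance formula: d = sqrt((x₂-x₁)² + (y₂-y₁)²)
dx = 13 - (-17) = 30
dy = (-11) - 7 = -18
d = sqrt(30² + (-18)²) = sqrt(900 + 324) = sqrt(1224) = 34.99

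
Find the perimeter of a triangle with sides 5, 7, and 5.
Perimeter = sum of all sides
Perimeter = 5 + 7 + 5
Perimeter = 17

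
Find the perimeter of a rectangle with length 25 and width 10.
Perimeter = 2 * (length + width)
Perimeter = 2 * (25 + 10)
Perimeter = 2 * 35
Perimeter = 70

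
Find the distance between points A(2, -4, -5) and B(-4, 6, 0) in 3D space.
d = √[(-6)² + (10)² + (5)²] = √161 = 12.69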